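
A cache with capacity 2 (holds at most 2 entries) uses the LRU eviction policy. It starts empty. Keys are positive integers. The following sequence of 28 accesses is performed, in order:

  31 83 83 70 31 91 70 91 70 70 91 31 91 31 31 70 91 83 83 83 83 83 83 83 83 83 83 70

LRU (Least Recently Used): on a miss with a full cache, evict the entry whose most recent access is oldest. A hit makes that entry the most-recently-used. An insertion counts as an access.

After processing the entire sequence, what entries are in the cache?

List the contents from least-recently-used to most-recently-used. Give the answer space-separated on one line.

Answer: 83 70

Derivation:
LRU simulation (capacity=2):
  1. access 31: MISS. Cache (LRU->MRU): [31]
  2. access 83: MISS. Cache (LRU->MRU): [31 83]
  3. access 83: HIT. Cache (LRU->MRU): [31 83]
  4. access 70: MISS, evict 31. Cache (LRU->MRU): [83 70]
  5. access 31: MISS, evict 83. Cache (LRU->MRU): [70 31]
  6. access 91: MISS, evict 70. Cache (LRU->MRU): [31 91]
  7. access 70: MISS, evict 31. Cache (LRU->MRU): [91 70]
  8. access 91: HIT. Cache (LRU->MRU): [70 91]
  9. access 70: HIT. Cache (LRU->MRU): [91 70]
  10. access 70: HIT. Cache (LRU->MRU): [91 70]
  11. access 91: HIT. Cache (LRU->MRU): [70 91]
  12. access 31: MISS, evict 70. Cache (LRU->MRU): [91 31]
  13. access 91: HIT. Cache (LRU->MRU): [31 91]
  14. access 31: HIT. Cache (LRU->MRU): [91 31]
  15. access 31: HIT. Cache (LRU->MRU): [91 31]
  16. access 70: MISS, evict 91. Cache (LRU->MRU): [31 70]
  17. access 91: MISS, evict 31. Cache (LRU->MRU): [70 91]
  18. access 83: MISS, evict 70. Cache (LRU->MRU): [91 83]
  19. access 83: HIT. Cache (LRU->MRU): [91 83]
  20. access 83: HIT. Cache (LRU->MRU): [91 83]
  21. access 83: HIT. Cache (LRU->MRU): [91 83]
  22. access 83: HIT. Cache (LRU->MRU): [91 83]
  23. access 83: HIT. Cache (LRU->MRU): [91 83]
  24. access 83: HIT. Cache (LRU->MRU): [91 83]
  25. access 83: HIT. Cache (LRU->MRU): [91 83]
  26. access 83: HIT. Cache (LRU->MRU): [91 83]
  27. access 83: HIT. Cache (LRU->MRU): [91 83]
  28. access 70: MISS, evict 91. Cache (LRU->MRU): [83 70]
Total: 17 hits, 11 misses, 9 evictions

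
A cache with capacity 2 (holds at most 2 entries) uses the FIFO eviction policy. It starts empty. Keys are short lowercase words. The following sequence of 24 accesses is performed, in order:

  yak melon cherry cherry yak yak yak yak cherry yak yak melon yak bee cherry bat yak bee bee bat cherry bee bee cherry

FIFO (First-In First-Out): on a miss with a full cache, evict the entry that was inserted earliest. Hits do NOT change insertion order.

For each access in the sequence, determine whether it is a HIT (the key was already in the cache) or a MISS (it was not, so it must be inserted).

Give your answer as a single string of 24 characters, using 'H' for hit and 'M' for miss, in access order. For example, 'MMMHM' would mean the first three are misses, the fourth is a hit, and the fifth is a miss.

Answer: MMMHMHHHHHHMHMMMMMHMMMHH

Derivation:
FIFO simulation (capacity=2):
  1. access yak: MISS. Cache (old->new): [yak]
  2. access melon: MISS. Cache (old->new): [yak melon]
  3. access cherry: MISS, evict yak. Cache (old->new): [melon cherry]
  4. access cherry: HIT. Cache (old->new): [melon cherry]
  5. access yak: MISS, evict melon. Cache (old->new): [cherry yak]
  6. access yak: HIT. Cache (old->new): [cherry yak]
  7. access yak: HIT. Cache (old->new): [cherry yak]
  8. access yak: HIT. Cache (old->new): [cherry yak]
  9. access cherry: HIT. Cache (old->new): [cherry yak]
  10. access yak: HIT. Cache (old->new): [cherry yak]
  11. access yak: HIT. Cache (old->new): [cherry yak]
  12. access melon: MISS, evict cherry. Cache (old->new): [yak melon]
  13. access yak: HIT. Cache (old->new): [yak melon]
  14. access bee: MISS, evict yak. Cache (old->new): [melon bee]
  15. access cherry: MISS, evict melon. Cache (old->new): [bee cherry]
  16. access bat: MISS, evict bee. Cache (old->new): [cherry bat]
  17. access yak: MISS, evict cherry. Cache (old->new): [bat yak]
  18. access bee: MISS, evict bat. Cache (old->new): [yak bee]
  19. access bee: HIT. Cache (old->new): [yak bee]
  20. access bat: MISS, evict yak. Cache (old->new): [bee bat]
  21. access cherry: MISS, evict bee. Cache (old->new): [bat cherry]
  22. access bee: MISS, evict bat. Cache (old->new): [cherry bee]
  23. access bee: HIT. Cache (old->new): [cherry bee]
  24. access cherry: HIT. Cache (old->new): [cherry bee]
Total: 11 hits, 13 misses, 11 evictions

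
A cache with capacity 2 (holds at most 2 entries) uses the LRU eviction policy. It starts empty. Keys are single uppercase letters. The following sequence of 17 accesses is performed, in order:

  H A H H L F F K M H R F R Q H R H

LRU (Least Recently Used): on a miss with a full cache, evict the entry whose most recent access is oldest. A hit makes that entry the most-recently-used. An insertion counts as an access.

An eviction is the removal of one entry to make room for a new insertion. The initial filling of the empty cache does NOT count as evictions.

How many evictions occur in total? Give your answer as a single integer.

LRU simulation (capacity=2):
  1. access H: MISS. Cache (LRU->MRU): [H]
  2. access A: MISS. Cache (LRU->MRU): [H A]
  3. access H: HIT. Cache (LRU->MRU): [A H]
  4. access H: HIT. Cache (LRU->MRU): [A H]
  5. access L: MISS, evict A. Cache (LRU->MRU): [H L]
  6. access F: MISS, evict H. Cache (LRU->MRU): [L F]
  7. access F: HIT. Cache (LRU->MRU): [L F]
  8. access K: MISS, evict L. Cache (LRU->MRU): [F K]
  9. access M: MISS, evict F. Cache (LRU->MRU): [K M]
  10. access H: MISS, evict K. Cache (LRU->MRU): [M H]
  11. access R: MISS, evict M. Cache (LRU->MRU): [H R]
  12. access F: MISS, evict H. Cache (LRU->MRU): [R F]
  13. access R: HIT. Cache (LRU->MRU): [F R]
  14. access Q: MISS, evict F. Cache (LRU->MRU): [R Q]
  15. access H: MISS, evict R. Cache (LRU->MRU): [Q H]
  16. access R: MISS, evict Q. Cache (LRU->MRU): [H R]
  17. access H: HIT. Cache (LRU->MRU): [R H]
Total: 5 hits, 12 misses, 10 evictions

Answer: 10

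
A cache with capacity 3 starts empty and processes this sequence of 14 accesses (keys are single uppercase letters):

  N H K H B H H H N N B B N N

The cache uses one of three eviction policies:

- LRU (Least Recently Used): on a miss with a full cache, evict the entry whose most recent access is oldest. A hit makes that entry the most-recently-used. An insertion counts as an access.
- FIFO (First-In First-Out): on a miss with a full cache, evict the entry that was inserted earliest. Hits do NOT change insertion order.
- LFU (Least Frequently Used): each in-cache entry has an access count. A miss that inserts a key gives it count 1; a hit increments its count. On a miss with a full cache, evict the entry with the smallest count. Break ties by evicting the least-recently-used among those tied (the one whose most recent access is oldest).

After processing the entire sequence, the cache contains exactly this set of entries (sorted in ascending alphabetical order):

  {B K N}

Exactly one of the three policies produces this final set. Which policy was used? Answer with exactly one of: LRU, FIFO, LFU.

Answer: FIFO

Derivation:
Simulating under each policy and comparing final sets:
  LRU: final set = {B H N} -> differs
  FIFO: final set = {B K N} -> MATCHES target
  LFU: final set = {B H N} -> differs
Only FIFO produces the target set.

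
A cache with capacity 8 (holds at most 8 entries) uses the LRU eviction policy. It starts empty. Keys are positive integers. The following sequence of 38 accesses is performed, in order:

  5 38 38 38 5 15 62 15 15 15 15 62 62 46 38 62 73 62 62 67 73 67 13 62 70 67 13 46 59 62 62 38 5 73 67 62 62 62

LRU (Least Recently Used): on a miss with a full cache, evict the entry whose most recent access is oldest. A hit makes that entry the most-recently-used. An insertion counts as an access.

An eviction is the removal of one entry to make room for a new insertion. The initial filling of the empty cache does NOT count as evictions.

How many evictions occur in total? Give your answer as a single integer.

Answer: 4

Derivation:
LRU simulation (capacity=8):
  1. access 5: MISS. Cache (LRU->MRU): [5]
  2. access 38: MISS. Cache (LRU->MRU): [5 38]
  3. access 38: HIT. Cache (LRU->MRU): [5 38]
  4. access 38: HIT. Cache (LRU->MRU): [5 38]
  5. access 5: HIT. Cache (LRU->MRU): [38 5]
  6. access 15: MISS. Cache (LRU->MRU): [38 5 15]
  7. access 62: MISS. Cache (LRU->MRU): [38 5 15 62]
  8. access 15: HIT. Cache (LRU->MRU): [38 5 62 15]
  9. access 15: HIT. Cache (LRU->MRU): [38 5 62 15]
  10. access 15: HIT. Cache (LRU->MRU): [38 5 62 15]
  11. access 15: HIT. Cache (LRU->MRU): [38 5 62 15]
  12. access 62: HIT. Cache (LRU->MRU): [38 5 15 62]
  13. access 62: HIT. Cache (LRU->MRU): [38 5 15 62]
  14. access 46: MISS. Cache (LRU->MRU): [38 5 15 62 46]
  15. access 38: HIT. Cache (LRU->MRU): [5 15 62 46 38]
  16. access 62: HIT. Cache (LRU->MRU): [5 15 46 38 62]
  17. access 73: MISS. Cache (LRU->MRU): [5 15 46 38 62 73]
  18. access 62: HIT. Cache (LRU->MRU): [5 15 46 38 73 62]
  19. access 62: HIT. Cache (LRU->MRU): [5 15 46 38 73 62]
  20. access 67: MISS. Cache (LRU->MRU): [5 15 46 38 73 62 67]
  21. access 73: HIT. Cache (LRU->MRU): [5 15 46 38 62 67 73]
  22. access 67: HIT. Cache (LRU->MRU): [5 15 46 38 62 73 67]
  23. access 13: MISS. Cache (LRU->MRU): [5 15 46 38 62 73 67 13]
  24. access 62: HIT. Cache (LRU->MRU): [5 15 46 38 73 67 13 62]
  25. access 70: MISS, evict 5. Cache (LRU->MRU): [15 46 38 73 67 13 62 70]
  26. access 67: HIT. Cache (LRU->MRU): [15 46 38 73 13 62 70 67]
  27. access 13: HIT. Cache (LRU->MRU): [15 46 38 73 62 70 67 13]
  28. access 46: HIT. Cache (LRU->MRU): [15 38 73 62 70 67 13 46]
  29. access 59: MISS, evict 15. Cache (LRU->MRU): [38 73 62 70 67 13 46 59]
  30. access 62: HIT. Cache (LRU->MRU): [38 73 70 67 13 46 59 62]
  31. access 62: HIT. Cache (LRU->MRU): [38 73 70 67 13 46 59 62]
  32. access 38: HIT. Cache (LRU->MRU): [73 70 67 13 46 59 62 38]
  33. access 5: MISS, evict 73. Cache (LRU->MRU): [70 67 13 46 59 62 38 5]
  34. access 73: MISS, evict 70. Cache (LRU->MRU): [67 13 46 59 62 38 5 73]
  35. access 67: HIT. Cache (LRU->MRU): [13 46 59 62 38 5 73 67]
  36. access 62: HIT. Cache (LRU->MRU): [13 46 59 38 5 73 67 62]
  37. access 62: HIT. Cache (LRU->MRU): [13 46 59 38 5 73 67 62]
  38. access 62: HIT. Cache (LRU->MRU): [13 46 59 38 5 73 67 62]
Total: 26 hits, 12 misses, 4 evictions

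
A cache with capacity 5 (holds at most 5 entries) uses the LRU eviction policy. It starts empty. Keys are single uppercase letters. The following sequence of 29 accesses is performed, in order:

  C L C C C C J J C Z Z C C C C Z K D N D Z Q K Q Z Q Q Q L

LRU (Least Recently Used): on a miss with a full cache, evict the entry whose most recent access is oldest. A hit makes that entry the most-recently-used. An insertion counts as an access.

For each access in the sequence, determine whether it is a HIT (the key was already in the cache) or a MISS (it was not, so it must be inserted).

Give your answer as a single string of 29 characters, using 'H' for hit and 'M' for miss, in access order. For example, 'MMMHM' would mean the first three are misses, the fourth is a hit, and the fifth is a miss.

Answer: MMHHHHMHHMHHHHHHMMMHHMHHHHHHM

Derivation:
LRU simulation (capacity=5):
  1. access C: MISS. Cache (LRU->MRU): [C]
  2. access L: MISS. Cache (LRU->MRU): [C L]
  3. access C: HIT. Cache (LRU->MRU): [L C]
  4. access C: HIT. Cache (LRU->MRU): [L C]
  5. access C: HIT. Cache (LRU->MRU): [L C]
  6. access C: HIT. Cache (LRU->MRU): [L C]
  7. access J: MISS. Cache (LRU->MRU): [L C J]
  8. access J: HIT. Cache (LRU->MRU): [L C J]
  9. access C: HIT. Cache (LRU->MRU): [L J C]
  10. access Z: MISS. Cache (LRU->MRU): [L J C Z]
  11. access Z: HIT. Cache (LRU->MRU): [L J C Z]
  12. access C: HIT. Cache (LRU->MRU): [L J Z C]
  13. access C: HIT. Cache (LRU->MRU): [L J Z C]
  14. access C: HIT. Cache (LRU->MRU): [L J Z C]
  15. access C: HIT. Cache (LRU->MRU): [L J Z C]
  16. access Z: HIT. Cache (LRU->MRU): [L J C Z]
  17. access K: MISS. Cache (LRU->MRU): [L J C Z K]
  18. access D: MISS, evict L. Cache (LRU->MRU): [J C Z K D]
  19. access N: MISS, evict J. Cache (LRU->MRU): [C Z K D N]
  20. access D: HIT. Cache (LRU->MRU): [C Z K N D]
  21. access Z: HIT. Cache (LRU->MRU): [C K N D Z]
  22. access Q: MISS, evict C. Cache (LRU->MRU): [K N D Z Q]
  23. access K: HIT. Cache (LRU->MRU): [N D Z Q K]
  24. access Q: HIT. Cache (LRU->MRU): [N D Z K Q]
  25. access Z: HIT. Cache (LRU->MRU): [N D K Q Z]
  26. access Q: HIT. Cache (LRU->MRU): [N D K Z Q]
  27. access Q: HIT. Cache (LRU->MRU): [N D K Z Q]
  28. access Q: HIT. Cache (LRU->MRU): [N D K Z Q]
  29. access L: MISS, evict N. Cache (LRU->MRU): [D K Z Q L]
Total: 20 hits, 9 misses, 4 evictions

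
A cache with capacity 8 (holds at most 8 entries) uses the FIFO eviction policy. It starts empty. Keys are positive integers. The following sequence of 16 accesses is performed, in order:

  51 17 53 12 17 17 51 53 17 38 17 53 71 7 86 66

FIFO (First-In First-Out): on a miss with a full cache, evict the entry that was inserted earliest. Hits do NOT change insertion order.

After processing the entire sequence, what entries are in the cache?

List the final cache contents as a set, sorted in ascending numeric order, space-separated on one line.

Answer: 7 12 17 38 53 66 71 86

Derivation:
FIFO simulation (capacity=8):
  1. access 51: MISS. Cache (old->new): [51]
  2. access 17: MISS. Cache (old->new): [51 17]
  3. access 53: MISS. Cache (old->new): [51 17 53]
  4. access 12: MISS. Cache (old->new): [51 17 53 12]
  5. access 17: HIT. Cache (old->new): [51 17 53 12]
  6. access 17: HIT. Cache (old->new): [51 17 53 12]
  7. access 51: HIT. Cache (old->new): [51 17 53 12]
  8. access 53: HIT. Cache (old->new): [51 17 53 12]
  9. access 17: HIT. Cache (old->new): [51 17 53 12]
  10. access 38: MISS. Cache (old->new): [51 17 53 12 38]
  11. access 17: HIT. Cache (old->new): [51 17 53 12 38]
  12. access 53: HIT. Cache (old->new): [51 17 53 12 38]
  13. access 71: MISS. Cache (old->new): [51 17 53 12 38 71]
  14. access 7: MISS. Cache (old->new): [51 17 53 12 38 71 7]
  15. access 86: MISS. Cache (old->new): [51 17 53 12 38 71 7 86]
  16. access 66: MISS, evict 51. Cache (old->new): [17 53 12 38 71 7 86 66]
Total: 7 hits, 9 misses, 1 evictions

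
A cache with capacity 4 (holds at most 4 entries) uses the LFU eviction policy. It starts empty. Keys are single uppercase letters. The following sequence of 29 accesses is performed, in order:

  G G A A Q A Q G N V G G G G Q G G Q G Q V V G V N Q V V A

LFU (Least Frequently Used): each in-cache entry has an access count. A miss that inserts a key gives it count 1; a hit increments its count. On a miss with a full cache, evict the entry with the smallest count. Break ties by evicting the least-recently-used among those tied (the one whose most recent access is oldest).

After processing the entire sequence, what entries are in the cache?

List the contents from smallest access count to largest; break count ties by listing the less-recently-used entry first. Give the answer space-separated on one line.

LFU simulation (capacity=4):
  1. access G: MISS. Cache: [G(c=1)]
  2. access G: HIT, count now 2. Cache: [G(c=2)]
  3. access A: MISS. Cache: [A(c=1) G(c=2)]
  4. access A: HIT, count now 2. Cache: [G(c=2) A(c=2)]
  5. access Q: MISS. Cache: [Q(c=1) G(c=2) A(c=2)]
  6. access A: HIT, count now 3. Cache: [Q(c=1) G(c=2) A(c=3)]
  7. access Q: HIT, count now 2. Cache: [G(c=2) Q(c=2) A(c=3)]
  8. access G: HIT, count now 3. Cache: [Q(c=2) A(c=3) G(c=3)]
  9. access N: MISS. Cache: [N(c=1) Q(c=2) A(c=3) G(c=3)]
  10. access V: MISS, evict N(c=1). Cache: [V(c=1) Q(c=2) A(c=3) G(c=3)]
  11. access G: HIT, count now 4. Cache: [V(c=1) Q(c=2) A(c=3) G(c=4)]
  12. access G: HIT, count now 5. Cache: [V(c=1) Q(c=2) A(c=3) G(c=5)]
  13. access G: HIT, count now 6. Cache: [V(c=1) Q(c=2) A(c=3) G(c=6)]
  14. access G: HIT, count now 7. Cache: [V(c=1) Q(c=2) A(c=3) G(c=7)]
  15. access Q: HIT, count now 3. Cache: [V(c=1) A(c=3) Q(c=3) G(c=7)]
  16. access G: HIT, count now 8. Cache: [V(c=1) A(c=3) Q(c=3) G(c=8)]
  17. access G: HIT, count now 9. Cache: [V(c=1) A(c=3) Q(c=3) G(c=9)]
  18. access Q: HIT, count now 4. Cache: [V(c=1) A(c=3) Q(c=4) G(c=9)]
  19. access G: HIT, count now 10. Cache: [V(c=1) A(c=3) Q(c=4) G(c=10)]
  20. access Q: HIT, count now 5. Cache: [V(c=1) A(c=3) Q(c=5) G(c=10)]
  21. access V: HIT, count now 2. Cache: [V(c=2) A(c=3) Q(c=5) G(c=10)]
  22. access V: HIT, count now 3. Cache: [A(c=3) V(c=3) Q(c=5) G(c=10)]
  23. access G: HIT, count now 11. Cache: [A(c=3) V(c=3) Q(c=5) G(c=11)]
  24. access V: HIT, count now 4. Cache: [A(c=3) V(c=4) Q(c=5) G(c=11)]
  25. access N: MISS, evict A(c=3). Cache: [N(c=1) V(c=4) Q(c=5) G(c=11)]
  26. access Q: HIT, count now 6. Cache: [N(c=1) V(c=4) Q(c=6) G(c=11)]
  27. access V: HIT, count now 5. Cache: [N(c=1) V(c=5) Q(c=6) G(c=11)]
  28. access V: HIT, count now 6. Cache: [N(c=1) Q(c=6) V(c=6) G(c=11)]
  29. access A: MISS, evict N(c=1). Cache: [A(c=1) Q(c=6) V(c=6) G(c=11)]
Total: 22 hits, 7 misses, 3 evictions

Answer: A Q V G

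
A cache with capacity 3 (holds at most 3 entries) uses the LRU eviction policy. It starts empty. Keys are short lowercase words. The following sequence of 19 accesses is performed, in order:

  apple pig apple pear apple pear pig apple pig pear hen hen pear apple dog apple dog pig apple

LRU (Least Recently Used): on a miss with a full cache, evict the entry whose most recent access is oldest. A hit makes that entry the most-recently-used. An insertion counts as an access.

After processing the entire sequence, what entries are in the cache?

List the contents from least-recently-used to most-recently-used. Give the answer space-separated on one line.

LRU simulation (capacity=3):
  1. access apple: MISS. Cache (LRU->MRU): [apple]
  2. access pig: MISS. Cache (LRU->MRU): [apple pig]
  3. access apple: HIT. Cache (LRU->MRU): [pig apple]
  4. access pear: MISS. Cache (LRU->MRU): [pig apple pear]
  5. access apple: HIT. Cache (LRU->MRU): [pig pear apple]
  6. access pear: HIT. Cache (LRU->MRU): [pig apple pear]
  7. access pig: HIT. Cache (LRU->MRU): [apple pear pig]
  8. access apple: HIT. Cache (LRU->MRU): [pear pig apple]
  9. access pig: HIT. Cache (LRU->MRU): [pear apple pig]
  10. access pear: HIT. Cache (LRU->MRU): [apple pig pear]
  11. access hen: MISS, evict apple. Cache (LRU->MRU): [pig pear hen]
  12. access hen: HIT. Cache (LRU->MRU): [pig pear hen]
  13. access pear: HIT. Cache (LRU->MRU): [pig hen pear]
  14. access apple: MISS, evict pig. Cache (LRU->MRU): [hen pear apple]
  15. access dog: MISS, evict hen. Cache (LRU->MRU): [pear apple dog]
  16. access apple: HIT. Cache (LRU->MRU): [pear dog apple]
  17. access dog: HIT. Cache (LRU->MRU): [pear apple dog]
  18. access pig: MISS, evict pear. Cache (LRU->MRU): [apple dog pig]
  19. access apple: HIT. Cache (LRU->MRU): [dog pig apple]
Total: 12 hits, 7 misses, 4 evictions

Answer: dog pig apple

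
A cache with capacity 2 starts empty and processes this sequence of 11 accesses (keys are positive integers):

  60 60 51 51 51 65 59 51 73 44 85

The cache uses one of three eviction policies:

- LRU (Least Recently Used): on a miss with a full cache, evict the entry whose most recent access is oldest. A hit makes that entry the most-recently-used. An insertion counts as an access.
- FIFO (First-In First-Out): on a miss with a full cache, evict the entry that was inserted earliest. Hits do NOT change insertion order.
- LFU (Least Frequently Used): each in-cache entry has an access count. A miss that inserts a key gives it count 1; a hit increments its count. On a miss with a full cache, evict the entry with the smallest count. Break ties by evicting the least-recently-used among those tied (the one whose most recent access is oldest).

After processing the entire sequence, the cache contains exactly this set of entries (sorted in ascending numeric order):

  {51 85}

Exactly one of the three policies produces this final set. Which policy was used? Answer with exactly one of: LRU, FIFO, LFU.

Answer: LFU

Derivation:
Simulating under each policy and comparing final sets:
  LRU: final set = {44 85} -> differs
  FIFO: final set = {44 85} -> differs
  LFU: final set = {51 85} -> MATCHES target
Only LFU produces the target set.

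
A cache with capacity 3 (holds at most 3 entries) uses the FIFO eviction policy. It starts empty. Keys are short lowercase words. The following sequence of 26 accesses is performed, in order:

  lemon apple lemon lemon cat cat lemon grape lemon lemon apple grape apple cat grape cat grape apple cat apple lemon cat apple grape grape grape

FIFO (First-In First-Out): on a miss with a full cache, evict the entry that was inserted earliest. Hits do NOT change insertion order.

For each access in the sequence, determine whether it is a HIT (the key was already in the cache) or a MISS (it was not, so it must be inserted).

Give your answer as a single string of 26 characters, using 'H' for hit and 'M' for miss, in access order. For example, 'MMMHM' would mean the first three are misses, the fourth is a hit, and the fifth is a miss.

FIFO simulation (capacity=3):
  1. access lemon: MISS. Cache (old->new): [lemon]
  2. access apple: MISS. Cache (old->new): [lemon apple]
  3. access lemon: HIT. Cache (old->new): [lemon apple]
  4. access lemon: HIT. Cache (old->new): [lemon apple]
  5. access cat: MISS. Cache (old->new): [lemon apple cat]
  6. access cat: HIT. Cache (old->new): [lemon apple cat]
  7. access lemon: HIT. Cache (old->new): [lemon apple cat]
  8. access grape: MISS, evict lemon. Cache (old->new): [apple cat grape]
  9. access lemon: MISS, evict apple. Cache (old->new): [cat grape lemon]
  10. access lemon: HIT. Cache (old->new): [cat grape lemon]
  11. access apple: MISS, evict cat. Cache (old->new): [grape lemon apple]
  12. access grape: HIT. Cache (old->new): [grape lemon apple]
  13. access apple: HIT. Cache (old->new): [grape lemon apple]
  14. access cat: MISS, evict grape. Cache (old->new): [lemon apple cat]
  15. access grape: MISS, evict lemon. Cache (old->new): [apple cat grape]
  16. access cat: HIT. Cache (old->new): [apple cat grape]
  17. access grape: HIT. Cache (old->new): [apple cat grape]
  18. access apple: HIT. Cache (old->new): [apple cat grape]
  19. access cat: HIT. Cache (old->new): [apple cat grape]
  20. access apple: HIT. Cache (old->new): [apple cat grape]
  21. access lemon: MISS, evict apple. Cache (old->new): [cat grape lemon]
  22. access cat: HIT. Cache (old->new): [cat grape lemon]
  23. access apple: MISS, evict cat. Cache (old->new): [grape lemon apple]
  24. access grape: HIT. Cache (old->new): [grape lemon apple]
  25. access grape: HIT. Cache (old->new): [grape lemon apple]
  26. access grape: HIT. Cache (old->new): [grape lemon apple]
Total: 16 hits, 10 misses, 7 evictions

Answer: MMHHMHHMMHMHHMMHHHHHMHMHHH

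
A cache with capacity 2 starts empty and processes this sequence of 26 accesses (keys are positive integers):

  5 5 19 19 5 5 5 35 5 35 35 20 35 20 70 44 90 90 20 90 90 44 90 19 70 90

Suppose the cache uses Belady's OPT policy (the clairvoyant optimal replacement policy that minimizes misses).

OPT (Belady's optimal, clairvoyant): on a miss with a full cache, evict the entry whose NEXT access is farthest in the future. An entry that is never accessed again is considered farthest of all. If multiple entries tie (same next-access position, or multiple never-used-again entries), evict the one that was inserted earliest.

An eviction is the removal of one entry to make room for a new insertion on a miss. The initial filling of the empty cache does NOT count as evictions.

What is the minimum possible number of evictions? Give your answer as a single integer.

Answer: 8

Derivation:
OPT (Belady) simulation (capacity=2):
  1. access 5: MISS. Cache: [5]
  2. access 5: HIT. Next use of 5: step 5. Cache: [5]
  3. access 19: MISS. Cache: [5 19]
  4. access 19: HIT. Next use of 19: step 24. Cache: [5 19]
  5. access 5: HIT. Next use of 5: step 6. Cache: [5 19]
  6. access 5: HIT. Next use of 5: step 7. Cache: [5 19]
  7. access 5: HIT. Next use of 5: step 9. Cache: [5 19]
  8. access 35: MISS, evict 19 (next use: step 24). Cache: [5 35]
  9. access 5: HIT. Next use of 5: never. Cache: [5 35]
  10. access 35: HIT. Next use of 35: step 11. Cache: [5 35]
  11. access 35: HIT. Next use of 35: step 13. Cache: [5 35]
  12. access 20: MISS, evict 5 (next use: never). Cache: [35 20]
  13. access 35: HIT. Next use of 35: never. Cache: [35 20]
  14. access 20: HIT. Next use of 20: step 19. Cache: [35 20]
  15. access 70: MISS, evict 35 (next use: never). Cache: [20 70]
  16. access 44: MISS, evict 70 (next use: step 25). Cache: [20 44]
  17. access 90: MISS, evict 44 (next use: step 22). Cache: [20 90]
  18. access 90: HIT. Next use of 90: step 20. Cache: [20 90]
  19. access 20: HIT. Next use of 20: never. Cache: [20 90]
  20. access 90: HIT. Next use of 90: step 21. Cache: [20 90]
  21. access 90: HIT. Next use of 90: step 23. Cache: [20 90]
  22. access 44: MISS, evict 20 (next use: never). Cache: [90 44]
  23. access 90: HIT. Next use of 90: step 26. Cache: [90 44]
  24. access 19: MISS, evict 44 (next use: never). Cache: [90 19]
  25. access 70: MISS, evict 19 (next use: never). Cache: [90 70]
  26. access 90: HIT. Next use of 90: never. Cache: [90 70]
Total: 16 hits, 10 misses, 8 evictions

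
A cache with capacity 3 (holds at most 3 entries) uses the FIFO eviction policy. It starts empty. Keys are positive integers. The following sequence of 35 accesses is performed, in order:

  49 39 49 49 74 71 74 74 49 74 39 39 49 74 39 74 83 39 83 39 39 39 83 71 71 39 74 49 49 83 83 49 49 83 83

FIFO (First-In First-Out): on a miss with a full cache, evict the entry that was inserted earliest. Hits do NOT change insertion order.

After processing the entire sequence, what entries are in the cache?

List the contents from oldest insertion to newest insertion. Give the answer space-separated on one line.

FIFO simulation (capacity=3):
  1. access 49: MISS. Cache (old->new): [49]
  2. access 39: MISS. Cache (old->new): [49 39]
  3. access 49: HIT. Cache (old->new): [49 39]
  4. access 49: HIT. Cache (old->new): [49 39]
  5. access 74: MISS. Cache (old->new): [49 39 74]
  6. access 71: MISS, evict 49. Cache (old->new): [39 74 71]
  7. access 74: HIT. Cache (old->new): [39 74 71]
  8. access 74: HIT. Cache (old->new): [39 74 71]
  9. access 49: MISS, evict 39. Cache (old->new): [74 71 49]
  10. access 74: HIT. Cache (old->new): [74 71 49]
  11. access 39: MISS, evict 74. Cache (old->new): [71 49 39]
  12. access 39: HIT. Cache (old->new): [71 49 39]
  13. access 49: HIT. Cache (old->new): [71 49 39]
  14. access 74: MISS, evict 71. Cache (old->new): [49 39 74]
  15. access 39: HIT. Cache (old->new): [49 39 74]
  16. access 74: HIT. Cache (old->new): [49 39 74]
  17. access 83: MISS, evict 49. Cache (old->new): [39 74 83]
  18. access 39: HIT. Cache (old->new): [39 74 83]
  19. access 83: HIT. Cache (old->new): [39 74 83]
  20. access 39: HIT. Cache (old->new): [39 74 83]
  21. access 39: HIT. Cache (old->new): [39 74 83]
  22. access 39: HIT. Cache (old->new): [39 74 83]
  23. access 83: HIT. Cache (old->new): [39 74 83]
  24. access 71: MISS, evict 39. Cache (old->new): [74 83 71]
  25. access 71: HIT. Cache (old->new): [74 83 71]
  26. access 39: MISS, evict 74. Cache (old->new): [83 71 39]
  27. access 74: MISS, evict 83. Cache (old->new): [71 39 74]
  28. access 49: MISS, evict 71. Cache (old->new): [39 74 49]
  29. access 49: HIT. Cache (old->new): [39 74 49]
  30. access 83: MISS, evict 39. Cache (old->new): [74 49 83]
  31. access 83: HIT. Cache (old->new): [74 49 83]
  32. access 49: HIT. Cache (old->new): [74 49 83]
  33. access 49: HIT. Cache (old->new): [74 49 83]
  34. access 83: HIT. Cache (old->new): [74 49 83]
  35. access 83: HIT. Cache (old->new): [74 49 83]
Total: 22 hits, 13 misses, 10 evictions

Answer: 74 49 83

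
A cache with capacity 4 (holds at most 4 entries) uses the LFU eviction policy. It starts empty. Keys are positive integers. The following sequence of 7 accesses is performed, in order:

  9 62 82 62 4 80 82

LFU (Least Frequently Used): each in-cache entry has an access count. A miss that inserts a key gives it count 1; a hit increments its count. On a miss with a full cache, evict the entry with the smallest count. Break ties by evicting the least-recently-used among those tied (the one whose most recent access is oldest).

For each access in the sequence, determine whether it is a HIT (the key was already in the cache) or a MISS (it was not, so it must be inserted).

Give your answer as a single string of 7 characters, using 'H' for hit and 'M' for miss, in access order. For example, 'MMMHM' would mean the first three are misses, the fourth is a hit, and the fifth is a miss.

Answer: MMMHMMH

Derivation:
LFU simulation (capacity=4):
  1. access 9: MISS. Cache: [9(c=1)]
  2. access 62: MISS. Cache: [9(c=1) 62(c=1)]
  3. access 82: MISS. Cache: [9(c=1) 62(c=1) 82(c=1)]
  4. access 62: HIT, count now 2. Cache: [9(c=1) 82(c=1) 62(c=2)]
  5. access 4: MISS. Cache: [9(c=1) 82(c=1) 4(c=1) 62(c=2)]
  6. access 80: MISS, evict 9(c=1). Cache: [82(c=1) 4(c=1) 80(c=1) 62(c=2)]
  7. access 82: HIT, count now 2. Cache: [4(c=1) 80(c=1) 62(c=2) 82(c=2)]
Total: 2 hits, 5 misses, 1 evictions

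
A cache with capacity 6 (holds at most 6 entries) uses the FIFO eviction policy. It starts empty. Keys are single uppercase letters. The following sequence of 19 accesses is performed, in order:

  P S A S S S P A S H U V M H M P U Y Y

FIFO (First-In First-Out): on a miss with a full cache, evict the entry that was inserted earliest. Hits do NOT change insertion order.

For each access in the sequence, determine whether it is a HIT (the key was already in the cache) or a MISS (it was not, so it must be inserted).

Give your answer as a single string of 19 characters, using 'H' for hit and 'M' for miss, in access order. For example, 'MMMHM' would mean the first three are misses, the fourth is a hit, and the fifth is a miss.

Answer: MMMHHHHHHMMMMHHMHMH

Derivation:
FIFO simulation (capacity=6):
  1. access P: MISS. Cache (old->new): [P]
  2. access S: MISS. Cache (old->new): [P S]
  3. access A: MISS. Cache (old->new): [P S A]
  4. access S: HIT. Cache (old->new): [P S A]
  5. access S: HIT. Cache (old->new): [P S A]
  6. access S: HIT. Cache (old->new): [P S A]
  7. access P: HIT. Cache (old->new): [P S A]
  8. access A: HIT. Cache (old->new): [P S A]
  9. access S: HIT. Cache (old->new): [P S A]
  10. access H: MISS. Cache (old->new): [P S A H]
  11. access U: MISS. Cache (old->new): [P S A H U]
  12. access V: MISS. Cache (old->new): [P S A H U V]
  13. access M: MISS, evict P. Cache (old->new): [S A H U V M]
  14. access H: HIT. Cache (old->new): [S A H U V M]
  15. access M: HIT. Cache (old->new): [S A H U V M]
  16. access P: MISS, evict S. Cache (old->new): [A H U V M P]
  17. access U: HIT. Cache (old->new): [A H U V M P]
  18. access Y: MISS, evict A. Cache (old->new): [H U V M P Y]
  19. access Y: HIT. Cache (old->new): [H U V M P Y]
Total: 10 hits, 9 misses, 3 evictions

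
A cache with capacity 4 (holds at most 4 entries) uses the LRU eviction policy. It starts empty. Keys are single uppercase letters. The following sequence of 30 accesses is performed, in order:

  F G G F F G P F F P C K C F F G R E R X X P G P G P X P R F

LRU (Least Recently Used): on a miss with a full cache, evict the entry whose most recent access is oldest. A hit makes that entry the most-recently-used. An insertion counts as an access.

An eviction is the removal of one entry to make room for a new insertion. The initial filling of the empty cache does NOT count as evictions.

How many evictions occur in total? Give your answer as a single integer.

Answer: 8

Derivation:
LRU simulation (capacity=4):
  1. access F: MISS. Cache (LRU->MRU): [F]
  2. access G: MISS. Cache (LRU->MRU): [F G]
  3. access G: HIT. Cache (LRU->MRU): [F G]
  4. access F: HIT. Cache (LRU->MRU): [G F]
  5. access F: HIT. Cache (LRU->MRU): [G F]
  6. access G: HIT. Cache (LRU->MRU): [F G]
  7. access P: MISS. Cache (LRU->MRU): [F G P]
  8. access F: HIT. Cache (LRU->MRU): [G P F]
  9. access F: HIT. Cache (LRU->MRU): [G P F]
  10. access P: HIT. Cache (LRU->MRU): [G F P]
  11. access C: MISS. Cache (LRU->MRU): [G F P C]
  12. access K: MISS, evict G. Cache (LRU->MRU): [F P C K]
  13. access C: HIT. Cache (LRU->MRU): [F P K C]
  14. access F: HIT. Cache (LRU->MRU): [P K C F]
  15. access F: HIT. Cache (LRU->MRU): [P K C F]
  16. access G: MISS, evict P. Cache (LRU->MRU): [K C F G]
  17. access R: MISS, evict K. Cache (LRU->MRU): [C F G R]
  18. access E: MISS, evict C. Cache (LRU->MRU): [F G R E]
  19. access R: HIT. Cache (LRU->MRU): [F G E R]
  20. access X: MISS, evict F. Cache (LRU->MRU): [G E R X]
  21. access X: HIT. Cache (LRU->MRU): [G E R X]
  22. access P: MISS, evict G. Cache (LRU->MRU): [E R X P]
  23. access G: MISS, evict E. Cache (LRU->MRU): [R X P G]
  24. access P: HIT. Cache (LRU->MRU): [R X G P]
  25. access G: HIT. Cache (LRU->MRU): [R X P G]
  26. access P: HIT. Cache (LRU->MRU): [R X G P]
  27. access X: HIT. Cache (LRU->MRU): [R G P X]
  28. access P: HIT. Cache (LRU->MRU): [R G X P]
  29. access R: HIT. Cache (LRU->MRU): [G X P R]
  30. access F: MISS, evict G. Cache (LRU->MRU): [X P R F]
Total: 18 hits, 12 misses, 8 evictions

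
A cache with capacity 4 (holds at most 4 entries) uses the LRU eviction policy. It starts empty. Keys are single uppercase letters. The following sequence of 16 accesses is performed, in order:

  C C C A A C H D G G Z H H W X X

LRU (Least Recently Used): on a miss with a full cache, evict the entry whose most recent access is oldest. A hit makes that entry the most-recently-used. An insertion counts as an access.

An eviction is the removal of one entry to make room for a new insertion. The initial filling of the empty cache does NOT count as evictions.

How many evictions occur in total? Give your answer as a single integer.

LRU simulation (capacity=4):
  1. access C: MISS. Cache (LRU->MRU): [C]
  2. access C: HIT. Cache (LRU->MRU): [C]
  3. access C: HIT. Cache (LRU->MRU): [C]
  4. access A: MISS. Cache (LRU->MRU): [C A]
  5. access A: HIT. Cache (LRU->MRU): [C A]
  6. access C: HIT. Cache (LRU->MRU): [A C]
  7. access H: MISS. Cache (LRU->MRU): [A C H]
  8. access D: MISS. Cache (LRU->MRU): [A C H D]
  9. access G: MISS, evict A. Cache (LRU->MRU): [C H D G]
  10. access G: HIT. Cache (LRU->MRU): [C H D G]
  11. access Z: MISS, evict C. Cache (LRU->MRU): [H D G Z]
  12. access H: HIT. Cache (LRU->MRU): [D G Z H]
  13. access H: HIT. Cache (LRU->MRU): [D G Z H]
  14. access W: MISS, evict D. Cache (LRU->MRU): [G Z H W]
  15. access X: MISS, evict G. Cache (LRU->MRU): [Z H W X]
  16. access X: HIT. Cache (LRU->MRU): [Z H W X]
Total: 8 hits, 8 misses, 4 evictions

Answer: 4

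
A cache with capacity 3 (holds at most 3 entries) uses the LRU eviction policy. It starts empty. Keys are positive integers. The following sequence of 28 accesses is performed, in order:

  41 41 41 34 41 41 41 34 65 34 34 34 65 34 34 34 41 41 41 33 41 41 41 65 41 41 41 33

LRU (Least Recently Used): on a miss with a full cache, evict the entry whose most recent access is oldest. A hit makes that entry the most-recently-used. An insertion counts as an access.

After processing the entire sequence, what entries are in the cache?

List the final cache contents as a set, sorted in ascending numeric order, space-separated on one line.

Answer: 33 41 65

Derivation:
LRU simulation (capacity=3):
  1. access 41: MISS. Cache (LRU->MRU): [41]
  2. access 41: HIT. Cache (LRU->MRU): [41]
  3. access 41: HIT. Cache (LRU->MRU): [41]
  4. access 34: MISS. Cache (LRU->MRU): [41 34]
  5. access 41: HIT. Cache (LRU->MRU): [34 41]
  6. access 41: HIT. Cache (LRU->MRU): [34 41]
  7. access 41: HIT. Cache (LRU->MRU): [34 41]
  8. access 34: HIT. Cache (LRU->MRU): [41 34]
  9. access 65: MISS. Cache (LRU->MRU): [41 34 65]
  10. access 34: HIT. Cache (LRU->MRU): [41 65 34]
  11. access 34: HIT. Cache (LRU->MRU): [41 65 34]
  12. access 34: HIT. Cache (LRU->MRU): [41 65 34]
  13. access 65: HIT. Cache (LRU->MRU): [41 34 65]
  14. access 34: HIT. Cache (LRU->MRU): [41 65 34]
  15. access 34: HIT. Cache (LRU->MRU): [41 65 34]
  16. access 34: HIT. Cache (LRU->MRU): [41 65 34]
  17. access 41: HIT. Cache (LRU->MRU): [65 34 41]
  18. access 41: HIT. Cache (LRU->MRU): [65 34 41]
  19. access 41: HIT. Cache (LRU->MRU): [65 34 41]
  20. access 33: MISS, evict 65. Cache (LRU->MRU): [34 41 33]
  21. access 41: HIT. Cache (LRU->MRU): [34 33 41]
  22. access 41: HIT. Cache (LRU->MRU): [34 33 41]
  23. access 41: HIT. Cache (LRU->MRU): [34 33 41]
  24. access 65: MISS, evict 34. Cache (LRU->MRU): [33 41 65]
  25. access 41: HIT. Cache (LRU->MRU): [33 65 41]
  26. access 41: HIT. Cache (LRU->MRU): [33 65 41]
  27. access 41: HIT. Cache (LRU->MRU): [33 65 41]
  28. access 33: HIT. Cache (LRU->MRU): [65 41 33]
Total: 23 hits, 5 misses, 2 evictions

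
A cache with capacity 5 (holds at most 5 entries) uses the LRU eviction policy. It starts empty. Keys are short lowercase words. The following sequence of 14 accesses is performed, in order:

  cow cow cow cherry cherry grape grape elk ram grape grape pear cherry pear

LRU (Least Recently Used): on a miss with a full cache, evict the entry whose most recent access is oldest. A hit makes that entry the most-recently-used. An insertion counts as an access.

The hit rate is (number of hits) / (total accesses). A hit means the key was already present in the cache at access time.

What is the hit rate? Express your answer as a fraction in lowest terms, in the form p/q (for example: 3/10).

Answer: 4/7

Derivation:
LRU simulation (capacity=5):
  1. access cow: MISS. Cache (LRU->MRU): [cow]
  2. access cow: HIT. Cache (LRU->MRU): [cow]
  3. access cow: HIT. Cache (LRU->MRU): [cow]
  4. access cherry: MISS. Cache (LRU->MRU): [cow cherry]
  5. access cherry: HIT. Cache (LRU->MRU): [cow cherry]
  6. access grape: MISS. Cache (LRU->MRU): [cow cherry grape]
  7. access grape: HIT. Cache (LRU->MRU): [cow cherry grape]
  8. access elk: MISS. Cache (LRU->MRU): [cow cherry grape elk]
  9. access ram: MISS. Cache (LRU->MRU): [cow cherry grape elk ram]
  10. access grape: HIT. Cache (LRU->MRU): [cow cherry elk ram grape]
  11. access grape: HIT. Cache (LRU->MRU): [cow cherry elk ram grape]
  12. access pear: MISS, evict cow. Cache (LRU->MRU): [cherry elk ram grape pear]
  13. access cherry: HIT. Cache (LRU->MRU): [elk ram grape pear cherry]
  14. access pear: HIT. Cache (LRU->MRU): [elk ram grape cherry pear]
Total: 8 hits, 6 misses, 1 evictions

Hit rate = 8/14 = 4/7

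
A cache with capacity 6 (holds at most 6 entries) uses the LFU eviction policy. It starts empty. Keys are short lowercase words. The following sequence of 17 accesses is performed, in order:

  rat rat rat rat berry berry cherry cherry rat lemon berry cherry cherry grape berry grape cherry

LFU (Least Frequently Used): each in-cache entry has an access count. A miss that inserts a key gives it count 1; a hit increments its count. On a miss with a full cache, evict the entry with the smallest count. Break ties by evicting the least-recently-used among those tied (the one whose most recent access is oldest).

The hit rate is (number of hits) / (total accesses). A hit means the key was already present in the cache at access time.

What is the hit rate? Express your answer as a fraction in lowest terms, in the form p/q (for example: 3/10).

LFU simulation (capacity=6):
  1. access rat: MISS. Cache: [rat(c=1)]
  2. access rat: HIT, count now 2. Cache: [rat(c=2)]
  3. access rat: HIT, count now 3. Cache: [rat(c=3)]
  4. access rat: HIT, count now 4. Cache: [rat(c=4)]
  5. access berry: MISS. Cache: [berry(c=1) rat(c=4)]
  6. access berry: HIT, count now 2. Cache: [berry(c=2) rat(c=4)]
  7. access cherry: MISS. Cache: [cherry(c=1) berry(c=2) rat(c=4)]
  8. access cherry: HIT, count now 2. Cache: [berry(c=2) cherry(c=2) rat(c=4)]
  9. access rat: HIT, count now 5. Cache: [berry(c=2) cherry(c=2) rat(c=5)]
  10. access lemon: MISS. Cache: [lemon(c=1) berry(c=2) cherry(c=2) rat(c=5)]
  11. access berry: HIT, count now 3. Cache: [lemon(c=1) cherry(c=2) berry(c=3) rat(c=5)]
  12. access cherry: HIT, count now 3. Cache: [lemon(c=1) berry(c=3) cherry(c=3) rat(c=5)]
  13. access cherry: HIT, count now 4. Cache: [lemon(c=1) berry(c=3) cherry(c=4) rat(c=5)]
  14. access grape: MISS. Cache: [lemon(c=1) grape(c=1) berry(c=3) cherry(c=4) rat(c=5)]
  15. access berry: HIT, count now 4. Cache: [lemon(c=1) grape(c=1) cherry(c=4) berry(c=4) rat(c=5)]
  16. access grape: HIT, count now 2. Cache: [lemon(c=1) grape(c=2) cherry(c=4) berry(c=4) rat(c=5)]
  17. access cherry: HIT, count now 5. Cache: [lemon(c=1) grape(c=2) berry(c=4) rat(c=5) cherry(c=5)]
Total: 12 hits, 5 misses, 0 evictions

Hit rate = 12/17

Answer: 12/17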